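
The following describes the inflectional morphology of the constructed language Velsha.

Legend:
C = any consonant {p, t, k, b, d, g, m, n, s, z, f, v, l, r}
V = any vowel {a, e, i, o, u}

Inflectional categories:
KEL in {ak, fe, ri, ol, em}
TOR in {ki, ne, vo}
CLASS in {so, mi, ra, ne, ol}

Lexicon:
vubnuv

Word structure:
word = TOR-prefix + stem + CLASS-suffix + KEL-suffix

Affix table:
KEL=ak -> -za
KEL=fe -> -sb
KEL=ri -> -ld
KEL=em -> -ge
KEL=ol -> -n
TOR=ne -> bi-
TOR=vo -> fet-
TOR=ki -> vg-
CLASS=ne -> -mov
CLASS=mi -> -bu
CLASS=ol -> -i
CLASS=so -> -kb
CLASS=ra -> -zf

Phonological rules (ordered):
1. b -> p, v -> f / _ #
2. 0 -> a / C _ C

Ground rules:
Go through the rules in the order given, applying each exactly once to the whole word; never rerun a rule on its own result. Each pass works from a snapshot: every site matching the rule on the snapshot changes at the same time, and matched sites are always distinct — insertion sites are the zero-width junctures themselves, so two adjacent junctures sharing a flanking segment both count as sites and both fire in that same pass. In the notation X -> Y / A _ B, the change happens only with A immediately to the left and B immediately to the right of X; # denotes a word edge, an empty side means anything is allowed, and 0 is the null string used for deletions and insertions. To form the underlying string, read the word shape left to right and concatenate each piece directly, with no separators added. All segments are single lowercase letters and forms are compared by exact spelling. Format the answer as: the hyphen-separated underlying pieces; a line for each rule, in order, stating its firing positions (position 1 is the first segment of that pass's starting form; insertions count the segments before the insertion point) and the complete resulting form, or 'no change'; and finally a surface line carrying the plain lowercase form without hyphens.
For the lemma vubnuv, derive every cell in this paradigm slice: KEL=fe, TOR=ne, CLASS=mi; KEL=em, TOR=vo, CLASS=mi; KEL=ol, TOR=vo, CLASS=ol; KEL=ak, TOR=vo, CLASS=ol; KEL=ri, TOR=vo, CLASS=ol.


cell KEL=fe, TOR=ne, CLASS=mi:
underlying: bi-vubnuv-bu-sb
1. b -> p, v -> f / _ #: fires at position(s) 12: bivubnuvbusp
2. 0 -> a / C _ C: inserts after position(s) 5, 8, 11: bivubanuvabusap
surface: bivubanuvabusap

cell KEL=em, TOR=vo, CLASS=mi:
underlying: fet-vubnuv-bu-ge
1. b -> p, v -> f / _ #: no change
2. 0 -> a / C _ C: inserts after position(s) 3, 6, 9: fetavubanuvabuge
surface: fetavubanuvabuge

cell KEL=ol, TOR=vo, CLASS=ol:
underlying: fet-vubnuv-i-n
1. b -> p, v -> f / _ #: no change
2. 0 -> a / C _ C: inserts after position(s) 3, 6: fetavubanuvin
surface: fetavubanuvin

cell KEL=ak, TOR=vo, CLASS=ol:
underlying: fet-vubnuv-i-za
1. b -> p, v -> f / _ #: no change
2. 0 -> a / C _ C: inserts after position(s) 3, 6: fetavubanuviza
surface: fetavubanuviza

cell KEL=ri, TOR=vo, CLASS=ol:
underlying: fet-vubnuv-i-ld
1. b -> p, v -> f / _ #: no change
2. 0 -> a / C _ C: inserts after position(s) 3, 6, 11: fetavubanuvilad
surface: fetavubanuvilad


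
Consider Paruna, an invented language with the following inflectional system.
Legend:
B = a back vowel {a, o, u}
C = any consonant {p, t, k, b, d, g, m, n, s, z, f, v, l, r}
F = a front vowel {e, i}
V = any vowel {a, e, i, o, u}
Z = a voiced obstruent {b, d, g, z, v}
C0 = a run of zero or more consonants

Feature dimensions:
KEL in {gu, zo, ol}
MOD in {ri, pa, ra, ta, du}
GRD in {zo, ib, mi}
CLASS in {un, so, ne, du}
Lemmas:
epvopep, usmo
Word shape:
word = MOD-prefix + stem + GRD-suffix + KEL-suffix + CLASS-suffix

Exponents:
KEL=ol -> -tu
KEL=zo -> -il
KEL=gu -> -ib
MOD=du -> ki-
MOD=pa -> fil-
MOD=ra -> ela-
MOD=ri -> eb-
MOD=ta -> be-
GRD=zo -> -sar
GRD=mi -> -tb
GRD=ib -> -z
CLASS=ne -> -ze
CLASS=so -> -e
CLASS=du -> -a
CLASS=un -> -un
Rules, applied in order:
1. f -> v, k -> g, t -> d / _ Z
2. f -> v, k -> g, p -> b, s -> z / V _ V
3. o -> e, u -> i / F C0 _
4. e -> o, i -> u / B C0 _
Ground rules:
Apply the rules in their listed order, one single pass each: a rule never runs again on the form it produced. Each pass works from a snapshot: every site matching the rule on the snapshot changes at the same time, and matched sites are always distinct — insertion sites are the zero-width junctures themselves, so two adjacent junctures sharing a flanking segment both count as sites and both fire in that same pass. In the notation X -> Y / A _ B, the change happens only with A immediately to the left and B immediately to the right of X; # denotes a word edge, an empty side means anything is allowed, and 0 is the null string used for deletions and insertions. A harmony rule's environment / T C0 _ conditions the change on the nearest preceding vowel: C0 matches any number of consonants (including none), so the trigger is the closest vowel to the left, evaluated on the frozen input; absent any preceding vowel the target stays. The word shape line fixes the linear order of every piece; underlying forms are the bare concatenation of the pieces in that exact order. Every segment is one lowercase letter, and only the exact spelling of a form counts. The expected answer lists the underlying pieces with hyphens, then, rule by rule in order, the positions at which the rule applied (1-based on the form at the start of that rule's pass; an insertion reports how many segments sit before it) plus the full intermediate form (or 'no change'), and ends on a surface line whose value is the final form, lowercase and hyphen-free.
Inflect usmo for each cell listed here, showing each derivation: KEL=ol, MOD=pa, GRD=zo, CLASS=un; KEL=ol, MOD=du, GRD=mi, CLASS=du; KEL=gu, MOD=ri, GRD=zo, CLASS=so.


cell KEL=ol, MOD=pa, GRD=zo, CLASS=un:
underlying: fil-usmo-sar-tu-un
1. f -> v, k -> g, t -> d / _ Z: no change
2. f -> v, k -> g, p -> b, s -> z / V _ V: fires at position(s) 8: filusmozartuun
3. o -> e, u -> i / F C0 _: fires at position(s) 4: filismozartuun
4. e -> o, i -> u / B C0 _: no change
surface: filismozartuun

cell KEL=ol, MOD=du, GRD=mi, CLASS=du:
underlying: ki-usmo-tb-tu-a
1. f -> v, k -> g, t -> d / _ Z: fires at position(s) 7: kiusmodbtua
2. f -> v, k -> g, p -> b, s -> z / V _ V: no change
3. o -> e, u -> i / F C0 _: fires at position(s) 3: kiismodbtua
4. e -> o, i -> u / B C0 _: no change
surface: kiismodbtua

cell KEL=gu, MOD=ri, GRD=zo, CLASS=so:
underlying: eb-usmo-sar-ib-e
1. f -> v, k -> g, t -> d / _ Z: no change
2. f -> v, k -> g, p -> b, s -> z / V _ V: fires at position(s) 7: ebusmozaribe
3. o -> e, u -> i / F C0 _: fires at position(s) 3: ebismozaribe
4. e -> o, i -> u / B C0 _: fires at position(s) 10: ebismozarube
surface: ebismozarube


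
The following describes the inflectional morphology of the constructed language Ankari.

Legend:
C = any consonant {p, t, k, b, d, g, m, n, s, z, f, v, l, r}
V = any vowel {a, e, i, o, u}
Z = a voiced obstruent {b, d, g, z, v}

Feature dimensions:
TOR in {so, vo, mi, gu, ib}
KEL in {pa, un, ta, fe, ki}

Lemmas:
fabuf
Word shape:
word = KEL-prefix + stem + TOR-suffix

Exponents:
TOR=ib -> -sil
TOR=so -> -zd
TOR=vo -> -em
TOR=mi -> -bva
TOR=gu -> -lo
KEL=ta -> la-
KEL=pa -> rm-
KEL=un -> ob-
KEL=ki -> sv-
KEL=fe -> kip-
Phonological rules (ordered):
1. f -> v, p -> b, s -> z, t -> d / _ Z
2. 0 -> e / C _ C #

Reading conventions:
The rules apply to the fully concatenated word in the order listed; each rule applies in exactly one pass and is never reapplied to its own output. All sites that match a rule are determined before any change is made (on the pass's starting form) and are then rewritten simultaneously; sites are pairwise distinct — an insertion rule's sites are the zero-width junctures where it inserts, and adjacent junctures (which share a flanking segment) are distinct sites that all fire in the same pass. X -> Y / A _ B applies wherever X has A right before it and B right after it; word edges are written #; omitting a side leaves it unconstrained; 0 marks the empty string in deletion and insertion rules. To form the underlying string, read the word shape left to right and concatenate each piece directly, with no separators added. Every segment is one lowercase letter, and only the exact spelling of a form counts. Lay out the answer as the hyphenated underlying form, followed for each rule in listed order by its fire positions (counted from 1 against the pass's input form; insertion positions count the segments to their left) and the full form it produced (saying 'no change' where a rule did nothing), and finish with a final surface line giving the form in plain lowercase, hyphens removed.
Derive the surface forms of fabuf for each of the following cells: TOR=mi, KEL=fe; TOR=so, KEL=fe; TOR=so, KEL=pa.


cell TOR=mi, KEL=fe:
underlying: kip-fabuf-bva
1. f -> v, p -> b, s -> z, t -> d / _ Z: fires at position(s) 8: kipfabuvbva
2. 0 -> e / C _ C #: no change
surface: kipfabuvbva

cell TOR=so, KEL=fe:
underlying: kip-fabuf-zd
1. f -> v, p -> b, s -> z, t -> d / _ Z: fires at position(s) 8: kipfabuvzd
2. 0 -> e / C _ C #: inserts after position(s) 9: kipfabuvzed
surface: kipfabuvzed

cell TOR=so, KEL=pa:
underlying: rm-fabuf-zd
1. f -> v, p -> b, s -> z, t -> d / _ Z: fires at position(s) 7: rmfabuvzd
2. 0 -> e / C _ C #: inserts after position(s) 8: rmfabuvzed
surface: rmfabuvzed


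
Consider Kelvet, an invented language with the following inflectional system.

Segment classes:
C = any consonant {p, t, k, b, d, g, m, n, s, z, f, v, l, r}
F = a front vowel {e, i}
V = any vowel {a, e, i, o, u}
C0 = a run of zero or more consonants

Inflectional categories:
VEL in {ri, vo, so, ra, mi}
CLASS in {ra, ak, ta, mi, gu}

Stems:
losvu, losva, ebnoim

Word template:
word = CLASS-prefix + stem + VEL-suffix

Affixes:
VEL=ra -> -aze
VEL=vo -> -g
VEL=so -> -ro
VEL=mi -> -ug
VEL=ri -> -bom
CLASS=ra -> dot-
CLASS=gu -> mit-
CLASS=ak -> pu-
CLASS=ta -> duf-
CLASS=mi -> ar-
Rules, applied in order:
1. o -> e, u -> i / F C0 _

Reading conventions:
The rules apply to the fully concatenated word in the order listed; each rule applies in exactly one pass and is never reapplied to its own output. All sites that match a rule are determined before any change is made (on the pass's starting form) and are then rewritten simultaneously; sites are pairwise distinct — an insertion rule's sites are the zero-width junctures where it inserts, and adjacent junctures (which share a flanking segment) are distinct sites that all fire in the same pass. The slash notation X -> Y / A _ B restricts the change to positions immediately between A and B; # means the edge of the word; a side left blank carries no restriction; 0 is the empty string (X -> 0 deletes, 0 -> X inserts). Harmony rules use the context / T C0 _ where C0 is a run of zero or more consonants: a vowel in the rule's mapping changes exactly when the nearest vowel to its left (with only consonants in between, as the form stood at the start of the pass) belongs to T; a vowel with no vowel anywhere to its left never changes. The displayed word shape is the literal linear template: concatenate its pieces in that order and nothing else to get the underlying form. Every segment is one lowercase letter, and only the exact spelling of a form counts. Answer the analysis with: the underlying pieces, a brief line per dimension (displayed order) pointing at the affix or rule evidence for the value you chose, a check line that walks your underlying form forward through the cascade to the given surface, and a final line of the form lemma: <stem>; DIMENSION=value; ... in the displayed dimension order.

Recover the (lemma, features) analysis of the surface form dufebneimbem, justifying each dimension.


underlying: duf-ebnoim-bom
VEL=ri - signalled by the affix -bom
CLASS=ta - signalled by the affix duf-
check: dufebnoimbom -> dufebneimbem
lemma: ebnoim; VEL=ri; CLASS=ta


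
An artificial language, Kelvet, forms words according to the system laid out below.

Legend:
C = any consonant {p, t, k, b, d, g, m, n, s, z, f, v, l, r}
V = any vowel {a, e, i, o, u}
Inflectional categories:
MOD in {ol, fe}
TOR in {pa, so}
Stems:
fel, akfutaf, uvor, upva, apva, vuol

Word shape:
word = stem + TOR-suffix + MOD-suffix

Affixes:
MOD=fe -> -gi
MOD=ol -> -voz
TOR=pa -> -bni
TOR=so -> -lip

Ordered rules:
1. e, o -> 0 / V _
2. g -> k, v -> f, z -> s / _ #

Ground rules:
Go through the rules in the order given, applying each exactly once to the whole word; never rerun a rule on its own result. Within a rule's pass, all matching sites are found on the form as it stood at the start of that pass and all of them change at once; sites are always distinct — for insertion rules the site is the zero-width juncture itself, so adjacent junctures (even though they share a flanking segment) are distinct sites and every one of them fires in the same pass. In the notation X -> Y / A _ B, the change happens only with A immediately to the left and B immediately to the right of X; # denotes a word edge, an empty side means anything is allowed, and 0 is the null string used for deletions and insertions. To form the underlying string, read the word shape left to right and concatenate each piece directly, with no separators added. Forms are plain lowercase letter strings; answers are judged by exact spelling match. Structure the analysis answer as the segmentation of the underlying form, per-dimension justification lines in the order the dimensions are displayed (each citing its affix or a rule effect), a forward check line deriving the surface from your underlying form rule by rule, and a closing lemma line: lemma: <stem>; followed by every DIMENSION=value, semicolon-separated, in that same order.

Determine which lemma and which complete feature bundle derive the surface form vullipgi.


underlying: vuol-lip-gi
MOD=fe - signalled by the affix -gi
TOR=so - signalled by the affix -lip
check: vuollipgi -> vullipgi -> vullipgi
lemma: vuol; MOD=fe; TOR=so


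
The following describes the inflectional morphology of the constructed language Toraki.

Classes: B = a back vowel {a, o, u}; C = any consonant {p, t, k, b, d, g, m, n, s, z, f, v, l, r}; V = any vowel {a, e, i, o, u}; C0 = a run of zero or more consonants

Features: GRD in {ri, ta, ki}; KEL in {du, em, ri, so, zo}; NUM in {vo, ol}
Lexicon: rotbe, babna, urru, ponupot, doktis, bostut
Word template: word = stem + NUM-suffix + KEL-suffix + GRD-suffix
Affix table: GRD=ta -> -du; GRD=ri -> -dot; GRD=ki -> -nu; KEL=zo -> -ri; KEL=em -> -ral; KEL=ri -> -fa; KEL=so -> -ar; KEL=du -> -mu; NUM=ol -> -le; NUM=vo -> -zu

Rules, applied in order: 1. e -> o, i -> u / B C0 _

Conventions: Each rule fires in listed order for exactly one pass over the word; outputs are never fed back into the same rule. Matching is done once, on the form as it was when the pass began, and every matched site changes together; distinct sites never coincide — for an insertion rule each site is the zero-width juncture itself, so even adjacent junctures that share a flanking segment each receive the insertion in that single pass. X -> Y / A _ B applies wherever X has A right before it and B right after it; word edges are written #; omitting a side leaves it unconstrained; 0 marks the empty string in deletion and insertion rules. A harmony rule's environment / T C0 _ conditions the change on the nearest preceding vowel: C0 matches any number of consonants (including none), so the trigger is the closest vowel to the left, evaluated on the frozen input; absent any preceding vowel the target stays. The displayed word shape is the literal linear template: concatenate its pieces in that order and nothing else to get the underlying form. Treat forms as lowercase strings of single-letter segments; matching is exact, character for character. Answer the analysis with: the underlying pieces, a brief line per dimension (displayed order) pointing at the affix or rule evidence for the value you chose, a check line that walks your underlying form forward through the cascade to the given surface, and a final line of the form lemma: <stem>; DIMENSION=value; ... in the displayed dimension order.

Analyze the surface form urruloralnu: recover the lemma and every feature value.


underlying: urru-le-ral-nu
GRD=ki - signalled by the affix -nu
KEL=em - signalled by the affix -ral
NUM=ol - signalled by the affix -le
check: urruleralnu -> urruloralnu
lemma: urru; GRD=ki; KEL=em; NUM=ol


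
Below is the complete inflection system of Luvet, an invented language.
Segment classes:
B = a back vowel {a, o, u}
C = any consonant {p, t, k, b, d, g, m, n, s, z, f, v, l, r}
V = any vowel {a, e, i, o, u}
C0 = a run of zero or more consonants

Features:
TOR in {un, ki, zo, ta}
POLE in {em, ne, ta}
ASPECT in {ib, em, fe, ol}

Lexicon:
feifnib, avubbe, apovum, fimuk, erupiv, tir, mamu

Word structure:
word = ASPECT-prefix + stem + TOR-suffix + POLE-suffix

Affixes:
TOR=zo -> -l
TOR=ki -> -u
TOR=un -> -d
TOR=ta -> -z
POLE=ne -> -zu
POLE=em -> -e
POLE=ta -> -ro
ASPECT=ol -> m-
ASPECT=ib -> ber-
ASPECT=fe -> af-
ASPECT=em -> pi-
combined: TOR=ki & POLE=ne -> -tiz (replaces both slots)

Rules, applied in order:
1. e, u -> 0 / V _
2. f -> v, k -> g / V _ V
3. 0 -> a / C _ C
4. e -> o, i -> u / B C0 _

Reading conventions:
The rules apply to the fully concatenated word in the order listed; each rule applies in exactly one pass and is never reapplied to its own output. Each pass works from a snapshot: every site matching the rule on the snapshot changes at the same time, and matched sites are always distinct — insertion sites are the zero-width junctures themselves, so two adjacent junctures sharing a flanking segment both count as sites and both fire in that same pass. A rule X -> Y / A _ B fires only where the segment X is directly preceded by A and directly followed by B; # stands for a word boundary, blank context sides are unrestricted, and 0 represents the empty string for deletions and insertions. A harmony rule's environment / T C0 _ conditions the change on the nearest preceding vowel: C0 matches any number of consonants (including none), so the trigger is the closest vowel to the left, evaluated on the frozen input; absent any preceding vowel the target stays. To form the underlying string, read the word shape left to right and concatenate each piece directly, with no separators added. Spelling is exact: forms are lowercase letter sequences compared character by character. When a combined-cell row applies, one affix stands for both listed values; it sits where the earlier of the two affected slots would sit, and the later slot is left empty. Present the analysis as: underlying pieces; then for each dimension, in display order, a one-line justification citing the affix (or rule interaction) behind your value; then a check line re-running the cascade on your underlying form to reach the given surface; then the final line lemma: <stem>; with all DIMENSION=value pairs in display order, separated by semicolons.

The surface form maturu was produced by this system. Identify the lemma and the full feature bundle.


underlying: m-tir-u-e
TOR=ki - signalled by the affix -u
POLE=em - signalled by the affix -e
ASPECT=ol - signalled by the affix m-
check: mtirue -> mtiru -> mtiru -> matiru -> maturu
lemma: tir; TOR=ki; POLE=em; ASPECT=ol


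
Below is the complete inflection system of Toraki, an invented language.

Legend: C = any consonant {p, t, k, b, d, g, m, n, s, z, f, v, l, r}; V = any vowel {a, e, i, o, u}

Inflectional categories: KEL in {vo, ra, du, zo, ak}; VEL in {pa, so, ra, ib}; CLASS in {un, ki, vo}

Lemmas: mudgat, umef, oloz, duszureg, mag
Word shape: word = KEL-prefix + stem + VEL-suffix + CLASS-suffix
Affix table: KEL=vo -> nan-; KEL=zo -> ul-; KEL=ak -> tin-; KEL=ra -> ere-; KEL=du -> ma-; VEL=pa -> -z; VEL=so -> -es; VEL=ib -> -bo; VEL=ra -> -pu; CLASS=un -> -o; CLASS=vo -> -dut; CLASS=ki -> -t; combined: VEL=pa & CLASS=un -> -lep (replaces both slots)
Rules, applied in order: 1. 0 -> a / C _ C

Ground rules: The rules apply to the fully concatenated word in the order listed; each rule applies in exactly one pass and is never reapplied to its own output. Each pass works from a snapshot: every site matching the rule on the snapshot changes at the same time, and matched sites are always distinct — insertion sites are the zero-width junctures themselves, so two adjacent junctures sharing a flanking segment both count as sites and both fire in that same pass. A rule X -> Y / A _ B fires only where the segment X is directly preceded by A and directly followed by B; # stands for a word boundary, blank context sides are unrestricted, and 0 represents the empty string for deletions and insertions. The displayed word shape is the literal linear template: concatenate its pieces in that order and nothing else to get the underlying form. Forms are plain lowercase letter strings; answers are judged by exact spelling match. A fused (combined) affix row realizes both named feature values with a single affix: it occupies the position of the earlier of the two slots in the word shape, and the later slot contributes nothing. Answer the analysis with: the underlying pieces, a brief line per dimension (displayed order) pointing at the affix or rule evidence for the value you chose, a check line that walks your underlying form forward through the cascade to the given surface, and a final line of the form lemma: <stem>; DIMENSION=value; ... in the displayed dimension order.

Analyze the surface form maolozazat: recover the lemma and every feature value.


underlying: ma-oloz-z-t
KEL=du - signalled by the affix ma-
VEL=pa - signalled by the affix -z
CLASS=ki - signalled by the affix -t
check: maolozzt -> maolozazat
lemma: oloz; KEL=du; VEL=pa; CLASS=ki


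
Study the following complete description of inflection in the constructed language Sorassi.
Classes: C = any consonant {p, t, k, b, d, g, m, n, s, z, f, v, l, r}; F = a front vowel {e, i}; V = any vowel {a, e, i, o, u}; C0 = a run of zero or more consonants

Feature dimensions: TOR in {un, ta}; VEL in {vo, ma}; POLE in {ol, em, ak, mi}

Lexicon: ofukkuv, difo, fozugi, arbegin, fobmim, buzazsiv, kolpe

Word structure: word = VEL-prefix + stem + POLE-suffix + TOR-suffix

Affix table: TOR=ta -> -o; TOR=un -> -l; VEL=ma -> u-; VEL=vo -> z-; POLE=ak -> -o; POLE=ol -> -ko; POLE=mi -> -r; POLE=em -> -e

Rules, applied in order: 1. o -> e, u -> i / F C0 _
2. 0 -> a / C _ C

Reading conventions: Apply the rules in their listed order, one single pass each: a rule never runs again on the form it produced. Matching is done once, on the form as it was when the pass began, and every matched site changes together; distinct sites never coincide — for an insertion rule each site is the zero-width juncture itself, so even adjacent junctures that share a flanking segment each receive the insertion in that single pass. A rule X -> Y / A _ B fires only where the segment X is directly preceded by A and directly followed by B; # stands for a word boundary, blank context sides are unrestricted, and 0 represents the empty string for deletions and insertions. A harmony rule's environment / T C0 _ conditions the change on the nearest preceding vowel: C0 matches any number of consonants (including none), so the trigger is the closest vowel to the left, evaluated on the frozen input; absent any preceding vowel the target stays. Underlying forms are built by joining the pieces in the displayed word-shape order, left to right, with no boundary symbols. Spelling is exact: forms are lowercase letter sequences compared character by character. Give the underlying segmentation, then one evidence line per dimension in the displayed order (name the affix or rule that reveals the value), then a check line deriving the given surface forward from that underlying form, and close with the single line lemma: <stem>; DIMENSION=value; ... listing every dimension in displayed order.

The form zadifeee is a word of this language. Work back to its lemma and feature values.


underlying: z-difo-e-o
TOR=ta - signalled by the affix -o
VEL=vo - signalled by the affix z-
POLE=em - signalled by the affix -e
check: zdifoeo -> zdifeee -> zadifeee
lemma: difo; TOR=ta; VEL=vo; POLE=em


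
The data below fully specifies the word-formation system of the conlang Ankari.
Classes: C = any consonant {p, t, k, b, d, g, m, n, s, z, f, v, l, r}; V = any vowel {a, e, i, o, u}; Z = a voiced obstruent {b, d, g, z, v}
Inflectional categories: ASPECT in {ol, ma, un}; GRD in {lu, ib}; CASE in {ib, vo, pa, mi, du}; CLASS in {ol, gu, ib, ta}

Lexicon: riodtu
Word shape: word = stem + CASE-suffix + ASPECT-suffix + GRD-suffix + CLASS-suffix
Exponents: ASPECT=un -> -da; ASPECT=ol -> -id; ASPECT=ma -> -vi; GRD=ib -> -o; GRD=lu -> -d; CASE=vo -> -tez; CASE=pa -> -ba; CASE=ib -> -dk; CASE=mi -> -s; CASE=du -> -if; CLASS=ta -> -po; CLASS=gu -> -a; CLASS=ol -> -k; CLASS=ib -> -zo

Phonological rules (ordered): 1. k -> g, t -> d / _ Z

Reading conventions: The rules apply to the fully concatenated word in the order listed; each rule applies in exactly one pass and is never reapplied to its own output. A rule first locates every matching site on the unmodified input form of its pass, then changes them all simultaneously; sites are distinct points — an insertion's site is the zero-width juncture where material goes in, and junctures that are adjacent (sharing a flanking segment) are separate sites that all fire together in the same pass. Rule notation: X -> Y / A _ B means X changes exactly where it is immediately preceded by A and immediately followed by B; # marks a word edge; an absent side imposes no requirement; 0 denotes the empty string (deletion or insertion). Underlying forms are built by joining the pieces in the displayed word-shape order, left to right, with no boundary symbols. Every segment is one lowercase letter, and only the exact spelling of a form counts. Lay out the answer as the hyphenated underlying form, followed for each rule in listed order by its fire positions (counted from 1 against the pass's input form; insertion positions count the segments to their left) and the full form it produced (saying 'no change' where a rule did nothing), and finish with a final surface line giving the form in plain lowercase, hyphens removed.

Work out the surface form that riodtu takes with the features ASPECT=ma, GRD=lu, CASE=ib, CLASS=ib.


underlying: riodtu-dk-vi-d-zo
1. k -> g, t -> d / _ Z: fires at position(s) 8: riodtudgvidzo
surface: riodtudgvidzo


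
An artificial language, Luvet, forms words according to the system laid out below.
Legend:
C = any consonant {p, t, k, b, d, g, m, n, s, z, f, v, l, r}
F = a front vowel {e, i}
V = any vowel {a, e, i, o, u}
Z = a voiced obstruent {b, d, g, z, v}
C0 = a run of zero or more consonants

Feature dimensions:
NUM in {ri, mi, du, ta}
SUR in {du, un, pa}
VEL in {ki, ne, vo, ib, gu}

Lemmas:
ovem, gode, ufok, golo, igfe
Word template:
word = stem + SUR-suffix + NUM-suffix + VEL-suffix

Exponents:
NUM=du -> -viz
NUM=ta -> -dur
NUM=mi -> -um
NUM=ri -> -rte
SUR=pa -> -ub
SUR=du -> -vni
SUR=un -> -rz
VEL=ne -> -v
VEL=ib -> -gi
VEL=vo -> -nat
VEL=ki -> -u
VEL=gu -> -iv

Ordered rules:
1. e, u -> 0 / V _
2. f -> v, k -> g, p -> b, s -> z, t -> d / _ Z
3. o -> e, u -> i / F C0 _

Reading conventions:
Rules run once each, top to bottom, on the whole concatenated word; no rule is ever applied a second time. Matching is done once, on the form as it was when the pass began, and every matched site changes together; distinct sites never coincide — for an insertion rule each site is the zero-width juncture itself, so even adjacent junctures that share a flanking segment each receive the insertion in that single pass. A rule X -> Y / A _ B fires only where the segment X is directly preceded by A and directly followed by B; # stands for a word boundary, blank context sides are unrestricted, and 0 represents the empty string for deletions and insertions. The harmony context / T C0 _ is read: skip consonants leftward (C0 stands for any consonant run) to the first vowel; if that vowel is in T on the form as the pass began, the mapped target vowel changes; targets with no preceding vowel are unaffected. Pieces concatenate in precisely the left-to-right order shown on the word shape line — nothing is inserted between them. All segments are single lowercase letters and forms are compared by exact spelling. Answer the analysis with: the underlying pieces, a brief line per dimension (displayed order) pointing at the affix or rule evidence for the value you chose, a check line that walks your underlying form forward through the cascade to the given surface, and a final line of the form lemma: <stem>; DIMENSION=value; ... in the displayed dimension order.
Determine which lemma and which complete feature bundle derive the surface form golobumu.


underlying: golo-ub-um-u
NUM=mi - signalled by the affix -um
SUR=pa - signalled by the affix -ub
VEL=ki - signalled by the affix -u
check: goloubumu -> golobumu -> golobumu -> golobumu
lemma: golo; NUM=mi; SUR=pa; VEL=ki


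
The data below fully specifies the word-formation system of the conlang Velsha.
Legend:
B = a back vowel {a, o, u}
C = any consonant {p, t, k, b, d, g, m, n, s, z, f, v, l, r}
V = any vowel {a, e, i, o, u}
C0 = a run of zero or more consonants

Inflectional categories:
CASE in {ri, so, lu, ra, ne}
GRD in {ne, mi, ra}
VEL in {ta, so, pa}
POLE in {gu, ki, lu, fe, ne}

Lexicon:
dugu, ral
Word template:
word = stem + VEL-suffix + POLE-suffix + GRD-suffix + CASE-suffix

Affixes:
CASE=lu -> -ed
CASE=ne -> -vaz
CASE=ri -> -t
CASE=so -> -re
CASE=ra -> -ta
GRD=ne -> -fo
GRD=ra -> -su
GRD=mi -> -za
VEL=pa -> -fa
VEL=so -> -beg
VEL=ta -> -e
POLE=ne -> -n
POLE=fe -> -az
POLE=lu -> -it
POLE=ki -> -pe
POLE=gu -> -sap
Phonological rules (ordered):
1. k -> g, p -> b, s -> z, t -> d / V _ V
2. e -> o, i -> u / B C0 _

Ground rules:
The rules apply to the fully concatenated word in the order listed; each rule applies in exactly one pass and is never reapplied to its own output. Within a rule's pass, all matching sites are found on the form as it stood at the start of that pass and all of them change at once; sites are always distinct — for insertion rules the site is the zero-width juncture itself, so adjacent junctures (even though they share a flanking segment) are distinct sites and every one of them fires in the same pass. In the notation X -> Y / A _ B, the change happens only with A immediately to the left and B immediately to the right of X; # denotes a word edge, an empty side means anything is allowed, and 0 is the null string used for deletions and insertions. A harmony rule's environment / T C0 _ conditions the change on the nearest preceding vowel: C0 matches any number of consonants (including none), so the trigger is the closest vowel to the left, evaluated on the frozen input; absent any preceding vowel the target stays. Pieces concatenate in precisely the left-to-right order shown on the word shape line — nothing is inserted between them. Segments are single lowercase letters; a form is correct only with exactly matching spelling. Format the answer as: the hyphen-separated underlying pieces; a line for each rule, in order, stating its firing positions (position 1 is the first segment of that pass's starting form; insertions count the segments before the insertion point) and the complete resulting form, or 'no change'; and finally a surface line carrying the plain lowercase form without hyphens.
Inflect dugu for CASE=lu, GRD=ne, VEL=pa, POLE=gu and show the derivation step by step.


underlying: dugu-fa-sap-fo-ed
1. k -> g, p -> b, s -> z, t -> d / V _ V: fires at position(s) 7: dugufazapfoed
2. e -> o, i -> u / B C0 _: fires at position(s) 12: dugufazapfood
surface: dugufazapfood


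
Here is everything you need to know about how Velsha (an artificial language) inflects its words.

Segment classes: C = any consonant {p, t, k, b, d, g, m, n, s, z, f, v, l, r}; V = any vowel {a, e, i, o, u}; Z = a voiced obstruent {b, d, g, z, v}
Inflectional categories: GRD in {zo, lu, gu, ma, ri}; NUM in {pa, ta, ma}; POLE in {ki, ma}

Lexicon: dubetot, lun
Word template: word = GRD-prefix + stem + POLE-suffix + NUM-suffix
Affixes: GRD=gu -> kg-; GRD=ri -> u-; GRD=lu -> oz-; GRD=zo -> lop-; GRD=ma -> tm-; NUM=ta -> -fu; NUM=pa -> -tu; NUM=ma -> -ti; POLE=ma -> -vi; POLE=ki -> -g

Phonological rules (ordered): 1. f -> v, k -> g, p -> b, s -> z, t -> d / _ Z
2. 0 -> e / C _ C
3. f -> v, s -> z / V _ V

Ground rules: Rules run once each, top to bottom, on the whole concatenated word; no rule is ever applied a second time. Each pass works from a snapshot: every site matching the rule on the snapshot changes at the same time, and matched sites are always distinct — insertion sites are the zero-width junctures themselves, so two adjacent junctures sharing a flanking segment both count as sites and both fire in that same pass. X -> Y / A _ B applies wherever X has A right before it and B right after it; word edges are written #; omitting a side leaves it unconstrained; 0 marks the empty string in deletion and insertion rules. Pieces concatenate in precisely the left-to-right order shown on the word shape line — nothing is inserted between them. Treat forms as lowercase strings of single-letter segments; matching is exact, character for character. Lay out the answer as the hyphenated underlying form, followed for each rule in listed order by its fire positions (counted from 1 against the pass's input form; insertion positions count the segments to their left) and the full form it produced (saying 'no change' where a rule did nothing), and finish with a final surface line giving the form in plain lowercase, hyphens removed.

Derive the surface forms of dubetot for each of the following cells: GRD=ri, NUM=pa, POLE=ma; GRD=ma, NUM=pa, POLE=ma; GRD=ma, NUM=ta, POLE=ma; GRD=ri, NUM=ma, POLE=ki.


cell GRD=ri, NUM=pa, POLE=ma:
underlying: u-dubetot-vi-tu
1. f -> v, k -> g, p -> b, s -> z, t -> d / _ Z: fires at position(s) 8: udubetodvitu
2. 0 -> e / C _ C: inserts after position(s) 8: udubetodevitu
3. f -> v, s -> z / V _ V: no change
surface: udubetodevitu

cell GRD=ma, NUM=pa, POLE=ma:
underlying: tm-dubetot-vi-tu
1. f -> v, k -> g, p -> b, s -> z, t -> d / _ Z: fires at position(s) 9: tmdubetodvitu
2. 0 -> e / C _ C: inserts after position(s) 1, 2, 9: temedubetodevitu
3. f -> v, s -> z / V _ V: no change
surface: temedubetodevitu

cell GRD=ma, NUM=ta, POLE=ma:
underlying: tm-dubetot-vi-fu
1. f -> v, k -> g, p -> b, s -> z, t -> d / _ Z: fires at position(s) 9: tmdubetodvifu
2. 0 -> e / C _ C: inserts after position(s) 1, 2, 9: temedubetodevifu
3. f -> v, s -> z / V _ V: fires at position(s) 15: temedubetodevivu
surface: temedubetodevivu

cell GRD=ri, NUM=ma, POLE=ki:
underlying: u-dubetot-g-ti
1. f -> v, k -> g, p -> b, s -> z, t -> d / _ Z: fires at position(s) 8: udubetodgti
2. 0 -> e / C _ C: inserts after position(s) 8, 9: udubetodegeti
3. f -> v, s -> z / V _ V: no change
surface: udubetodegeti


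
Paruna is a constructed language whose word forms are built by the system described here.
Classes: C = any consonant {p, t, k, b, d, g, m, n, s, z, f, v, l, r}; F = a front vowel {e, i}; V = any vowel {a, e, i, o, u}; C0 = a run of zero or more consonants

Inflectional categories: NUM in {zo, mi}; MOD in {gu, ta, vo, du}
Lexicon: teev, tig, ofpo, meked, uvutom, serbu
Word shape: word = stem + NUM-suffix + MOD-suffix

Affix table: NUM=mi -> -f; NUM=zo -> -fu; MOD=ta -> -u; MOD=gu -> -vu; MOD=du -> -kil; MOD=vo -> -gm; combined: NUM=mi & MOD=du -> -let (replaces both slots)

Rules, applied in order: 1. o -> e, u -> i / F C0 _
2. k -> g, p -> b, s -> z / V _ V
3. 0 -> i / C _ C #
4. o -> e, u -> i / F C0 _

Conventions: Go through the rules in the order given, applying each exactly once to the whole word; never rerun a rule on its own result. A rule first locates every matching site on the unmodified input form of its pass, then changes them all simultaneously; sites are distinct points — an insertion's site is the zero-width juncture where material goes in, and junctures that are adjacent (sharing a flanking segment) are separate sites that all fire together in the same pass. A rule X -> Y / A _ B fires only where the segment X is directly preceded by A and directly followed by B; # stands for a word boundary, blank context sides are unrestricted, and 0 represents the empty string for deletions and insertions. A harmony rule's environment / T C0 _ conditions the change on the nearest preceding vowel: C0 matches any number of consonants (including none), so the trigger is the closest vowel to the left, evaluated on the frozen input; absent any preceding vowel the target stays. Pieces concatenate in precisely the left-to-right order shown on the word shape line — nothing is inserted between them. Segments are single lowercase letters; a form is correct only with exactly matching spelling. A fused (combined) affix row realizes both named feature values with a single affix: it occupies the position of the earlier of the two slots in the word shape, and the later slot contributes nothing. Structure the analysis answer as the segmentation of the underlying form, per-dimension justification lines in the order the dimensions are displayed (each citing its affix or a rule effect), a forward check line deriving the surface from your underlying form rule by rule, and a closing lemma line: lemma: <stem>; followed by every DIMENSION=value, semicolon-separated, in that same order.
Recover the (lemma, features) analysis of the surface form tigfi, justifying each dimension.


underlying: tig-f-u
NUM=mi - signalled by the affix -f
MOD=ta - signalled by the affix -u
check: tigfu -> tigfi -> tigfi -> tigfi -> tigfi
lemma: tig; NUM=mi; MOD=ta


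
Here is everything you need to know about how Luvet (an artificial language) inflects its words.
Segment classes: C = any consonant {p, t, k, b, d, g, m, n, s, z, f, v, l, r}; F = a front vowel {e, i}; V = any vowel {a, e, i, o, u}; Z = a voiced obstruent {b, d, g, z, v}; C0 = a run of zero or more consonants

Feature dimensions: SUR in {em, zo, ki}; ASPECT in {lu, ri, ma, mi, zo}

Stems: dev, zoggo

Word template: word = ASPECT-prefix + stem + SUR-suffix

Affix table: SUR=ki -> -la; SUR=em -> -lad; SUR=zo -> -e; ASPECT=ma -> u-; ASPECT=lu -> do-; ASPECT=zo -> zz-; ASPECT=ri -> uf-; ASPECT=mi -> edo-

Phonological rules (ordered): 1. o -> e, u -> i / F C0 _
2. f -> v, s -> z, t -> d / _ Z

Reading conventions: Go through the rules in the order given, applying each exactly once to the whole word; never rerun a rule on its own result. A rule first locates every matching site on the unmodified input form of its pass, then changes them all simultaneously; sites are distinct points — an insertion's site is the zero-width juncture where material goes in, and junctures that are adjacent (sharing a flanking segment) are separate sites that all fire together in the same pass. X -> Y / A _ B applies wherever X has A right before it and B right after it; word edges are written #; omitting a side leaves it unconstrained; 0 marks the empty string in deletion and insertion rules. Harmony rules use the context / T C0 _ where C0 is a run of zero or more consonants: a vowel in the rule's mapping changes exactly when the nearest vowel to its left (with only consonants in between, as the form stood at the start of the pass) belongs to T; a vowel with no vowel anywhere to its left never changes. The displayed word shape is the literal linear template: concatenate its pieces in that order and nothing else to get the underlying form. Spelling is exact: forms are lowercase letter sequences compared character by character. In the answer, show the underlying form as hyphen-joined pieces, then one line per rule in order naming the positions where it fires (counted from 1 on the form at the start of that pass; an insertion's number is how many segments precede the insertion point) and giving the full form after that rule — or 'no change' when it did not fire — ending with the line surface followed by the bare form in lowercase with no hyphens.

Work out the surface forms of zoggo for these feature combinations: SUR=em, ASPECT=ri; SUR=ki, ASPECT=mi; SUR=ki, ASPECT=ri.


cell SUR=em, ASPECT=ri:
underlying: uf-zoggo-lad
1. o -> e, u -> i / F C0 _: no change
2. f -> v, s -> z, t -> d / _ Z: fires at position(s) 2: uvzoggolad
surface: uvzoggolad

cell SUR=ki, ASPECT=mi:
underlying: edo-zoggo-la
1. o -> e, u -> i / F C0 _: fires at position(s) 3: edezoggola
2. f -> v, s -> z, t -> d / _ Z: no change
surface: edezoggola

cell SUR=ki, ASPECT=ri:
underlying: uf-zoggo-la
1. o -> e, u -> i / F C0 _: no change
2. f -> v, s -> z, t -> d / _ Z: fires at position(s) 2: uvzoggola
surface: uvzoggola
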